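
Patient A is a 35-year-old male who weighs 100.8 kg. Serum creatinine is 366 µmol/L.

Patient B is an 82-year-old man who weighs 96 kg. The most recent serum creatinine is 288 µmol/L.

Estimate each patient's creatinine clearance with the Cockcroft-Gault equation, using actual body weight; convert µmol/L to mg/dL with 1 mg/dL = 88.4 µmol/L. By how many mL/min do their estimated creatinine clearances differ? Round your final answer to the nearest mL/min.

12 mL/min

Patient A: SCr = 366 / 88.4 = 4.14 mg/dL
Patient A: CrCl = (140 − 35) × 100.8 / (72 × 4.14) = 10584.0 / 298.08 ≈ 35.5 mL/min
Patient B: SCr = 288 / 88.4 = 3.258 mg/dL
Patient B: CrCl = (140 − 82) × 96 / (72 × 3.258) = 5568.0 / 234.58 ≈ 23.7 mL/min
|35.5 − 23.7| = 11.8 mL/min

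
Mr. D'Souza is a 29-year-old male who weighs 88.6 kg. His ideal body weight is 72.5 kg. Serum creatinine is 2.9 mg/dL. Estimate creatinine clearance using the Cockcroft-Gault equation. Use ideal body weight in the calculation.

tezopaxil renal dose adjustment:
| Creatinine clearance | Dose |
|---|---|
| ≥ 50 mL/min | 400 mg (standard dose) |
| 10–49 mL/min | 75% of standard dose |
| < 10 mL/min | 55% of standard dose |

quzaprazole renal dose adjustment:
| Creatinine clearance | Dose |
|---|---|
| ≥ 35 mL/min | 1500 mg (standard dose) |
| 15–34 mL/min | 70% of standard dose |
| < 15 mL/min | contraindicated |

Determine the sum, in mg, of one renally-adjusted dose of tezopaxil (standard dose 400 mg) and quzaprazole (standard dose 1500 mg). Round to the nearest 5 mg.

1800 mg

CrCl = (140 − 29) × 72.5 / (72 × 2.9) = 8047.5 / 208.80 ≈ 38.5 mL/min
CrCl ≈ 39 mL/min.
tezopaxil: 10–49 mL/min → 75% of 400 mg = 300 mg.
quzaprazole: ≥ 35 mL/min → 100% of 1500 mg = 1500 mg.
Total = 300 + 1500 = 1800 mg.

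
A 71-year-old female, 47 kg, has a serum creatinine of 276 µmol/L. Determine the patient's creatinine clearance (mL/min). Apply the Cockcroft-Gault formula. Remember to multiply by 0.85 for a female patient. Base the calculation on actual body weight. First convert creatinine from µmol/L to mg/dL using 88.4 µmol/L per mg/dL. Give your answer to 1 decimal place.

SCr = 276 / 88.4 = 3.122 mg/dL
CrCl = (140 − 71) × 47 / (72 × 3.122) × 0.85 = 3243.0 / 224.78 × 0.85 ≈ 12.3 mL/min

12.3 mL/min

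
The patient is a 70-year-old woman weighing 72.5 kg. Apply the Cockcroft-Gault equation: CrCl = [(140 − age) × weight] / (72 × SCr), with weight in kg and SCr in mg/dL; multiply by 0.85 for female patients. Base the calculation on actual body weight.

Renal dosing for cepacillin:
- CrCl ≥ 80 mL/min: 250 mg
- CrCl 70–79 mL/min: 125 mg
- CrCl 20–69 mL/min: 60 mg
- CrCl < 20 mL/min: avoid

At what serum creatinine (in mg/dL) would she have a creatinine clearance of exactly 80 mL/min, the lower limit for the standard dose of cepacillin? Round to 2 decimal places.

0.75 mg/dL

Standard dose requires CrCl ≥ 80 mL/min.
Set (140 − 70) × 72.5 × 0.85 / (72 × SCr) = 80
SCr = (140 − 70) × 72.5 × 0.85 / (72 × 80) = 0.749 mg/dL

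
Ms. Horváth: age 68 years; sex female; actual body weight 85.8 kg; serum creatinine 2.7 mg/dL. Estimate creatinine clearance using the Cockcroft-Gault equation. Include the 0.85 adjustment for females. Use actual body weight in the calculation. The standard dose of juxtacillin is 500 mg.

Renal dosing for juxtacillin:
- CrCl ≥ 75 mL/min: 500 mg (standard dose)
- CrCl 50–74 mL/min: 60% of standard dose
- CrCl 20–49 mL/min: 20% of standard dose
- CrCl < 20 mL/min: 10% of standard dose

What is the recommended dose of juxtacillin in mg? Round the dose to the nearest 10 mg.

CrCl = (140 − 68) × 85.8 / (72 × 2.7) × 0.85 = 6177.6 / 194.40 × 0.85 ≈ 27.0 mL/min
CrCl ≈ 27 mL/min → bracket 20–49 mL/min.
20% of 500 mg = 100 mg

100 mg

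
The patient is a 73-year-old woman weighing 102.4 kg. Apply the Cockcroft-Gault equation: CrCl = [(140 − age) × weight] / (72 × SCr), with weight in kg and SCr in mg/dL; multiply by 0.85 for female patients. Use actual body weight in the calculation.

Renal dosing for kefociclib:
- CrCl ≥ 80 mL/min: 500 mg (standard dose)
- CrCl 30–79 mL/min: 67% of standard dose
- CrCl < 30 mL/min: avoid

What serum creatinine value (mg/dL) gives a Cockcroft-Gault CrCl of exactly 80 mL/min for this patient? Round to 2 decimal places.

Standard dose requires CrCl ≥ 80 mL/min.
Set (140 − 73) × 102.4 × 0.85 / (72 × SCr) = 80
SCr = (140 − 73) × 102.4 × 0.85 / (72 × 80) = 1.012 mg/dL

1.01 mg/dL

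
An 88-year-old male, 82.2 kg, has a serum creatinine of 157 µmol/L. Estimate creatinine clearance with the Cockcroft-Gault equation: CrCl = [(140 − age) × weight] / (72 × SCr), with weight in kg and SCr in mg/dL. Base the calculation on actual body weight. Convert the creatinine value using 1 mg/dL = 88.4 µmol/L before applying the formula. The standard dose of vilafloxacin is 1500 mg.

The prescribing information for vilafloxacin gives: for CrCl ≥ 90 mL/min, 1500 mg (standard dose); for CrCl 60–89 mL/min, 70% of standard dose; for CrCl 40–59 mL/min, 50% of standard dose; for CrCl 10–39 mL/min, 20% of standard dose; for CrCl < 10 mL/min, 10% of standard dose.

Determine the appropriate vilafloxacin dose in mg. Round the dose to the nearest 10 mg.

300 mg

SCr = 157 / 88.4 = 1.776 mg/dL
CrCl = (140 − 88) × 82.2 / (72 × 1.776) = 4274.4 / 127.87 ≈ 33.4 mL/min
CrCl ≈ 33 mL/min → bracket 10–39 mL/min.
20% of 1500 mg = 300 mg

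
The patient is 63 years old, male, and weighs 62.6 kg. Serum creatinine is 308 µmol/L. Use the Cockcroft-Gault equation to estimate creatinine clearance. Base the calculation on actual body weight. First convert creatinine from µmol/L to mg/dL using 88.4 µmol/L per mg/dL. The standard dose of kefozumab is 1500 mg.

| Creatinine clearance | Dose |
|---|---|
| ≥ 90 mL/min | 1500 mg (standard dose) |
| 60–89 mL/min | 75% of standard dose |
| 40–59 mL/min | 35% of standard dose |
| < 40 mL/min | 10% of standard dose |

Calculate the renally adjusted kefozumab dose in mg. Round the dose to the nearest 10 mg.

SCr = 308 / 88.4 = 3.484 mg/dL
CrCl = (140 − 63) × 62.6 / (72 × 3.484) = 4820.2 / 250.85 ≈ 19.2 mL/min
CrCl ≈ 19 mL/min → bracket < 40 mL/min.
10% of 1500 mg = 150 mg

150 mg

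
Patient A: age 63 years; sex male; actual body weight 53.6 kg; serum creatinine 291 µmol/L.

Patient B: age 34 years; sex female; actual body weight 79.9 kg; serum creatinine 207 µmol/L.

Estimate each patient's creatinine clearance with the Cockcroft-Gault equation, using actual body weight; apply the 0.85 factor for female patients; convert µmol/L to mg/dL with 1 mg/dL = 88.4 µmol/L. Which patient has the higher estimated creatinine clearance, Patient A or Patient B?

Patient B

Patient A: SCr = 291 / 88.4 = 3.292 mg/dL
Patient A: CrCl = (140 − 63) × 53.6 / (72 × 3.292) = 4127.2 / 237.02 ≈ 17.4 mL/min
Patient B: SCr = 207 / 88.4 = 2.342 mg/dL
Patient B: CrCl = (140 − 34) × 79.9 / (72 × 2.342) × 0.85 = 8469.4 / 168.62 × 0.85 ≈ 42.7 mL/min
17.4 vs 42.7 mL/min → Patient B is higher.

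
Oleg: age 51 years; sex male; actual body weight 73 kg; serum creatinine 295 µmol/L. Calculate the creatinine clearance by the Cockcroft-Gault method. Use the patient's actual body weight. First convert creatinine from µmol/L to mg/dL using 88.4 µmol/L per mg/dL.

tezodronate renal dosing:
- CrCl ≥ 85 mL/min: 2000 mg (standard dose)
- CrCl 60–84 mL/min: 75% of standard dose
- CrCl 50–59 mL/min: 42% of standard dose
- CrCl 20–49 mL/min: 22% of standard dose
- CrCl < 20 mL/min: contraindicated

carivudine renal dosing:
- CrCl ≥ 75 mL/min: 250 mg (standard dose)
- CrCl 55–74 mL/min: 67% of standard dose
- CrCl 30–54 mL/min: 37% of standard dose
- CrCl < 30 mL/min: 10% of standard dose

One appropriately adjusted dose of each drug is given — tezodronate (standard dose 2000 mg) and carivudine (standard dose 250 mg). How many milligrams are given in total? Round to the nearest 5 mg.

465 mg

SCr = 295 / 88.4 = 3.337 mg/dL
CrCl = (140 − 51) × 73 / (72 × 3.337) = 6497.0 / 240.26 ≈ 27.0 mL/min
CrCl ≈ 27 mL/min.
tezodronate: 20–49 mL/min → 22% of 2000 mg = 440 mg.
carivudine: < 30 mL/min → 10% of 250 mg = 25 mg.
Total = 440 + 25 = 465 mg.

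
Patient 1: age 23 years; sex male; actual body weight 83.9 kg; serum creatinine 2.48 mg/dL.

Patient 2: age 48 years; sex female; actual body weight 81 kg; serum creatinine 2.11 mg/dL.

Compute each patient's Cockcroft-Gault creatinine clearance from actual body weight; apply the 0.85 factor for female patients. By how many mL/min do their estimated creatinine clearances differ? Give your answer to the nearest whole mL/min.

Patient 1: CrCl = (140 − 23) × 83.9 / (72 × 2.48) = 9816.3 / 178.56 ≈ 55.0 mL/min
Patient 2: CrCl = (140 − 48) × 81 / (72 × 2.11) × 0.85 = 7452.0 / 151.92 × 0.85 ≈ 41.7 mL/min
|55.0 − 41.7| = 13.3 mL/min

13 mL/min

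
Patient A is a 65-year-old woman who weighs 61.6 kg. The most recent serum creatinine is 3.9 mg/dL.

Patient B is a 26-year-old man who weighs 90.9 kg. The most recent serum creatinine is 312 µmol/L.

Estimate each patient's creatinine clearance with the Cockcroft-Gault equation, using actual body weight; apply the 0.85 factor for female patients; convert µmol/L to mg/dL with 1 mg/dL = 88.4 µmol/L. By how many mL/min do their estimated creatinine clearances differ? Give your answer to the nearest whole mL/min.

27 mL/min

Patient A: CrCl = (140 − 65) × 61.6 / (72 × 3.9) × 0.85 = 4620.0 / 280.80 × 0.85 ≈ 14.0 mL/min
Patient B: SCr = 312 / 88.4 = 3.529 mg/dL
Patient B: CrCl = (140 − 26) × 90.9 / (72 × 3.529) = 10362.6 / 254.09 ≈ 40.8 mL/min
|14.0 − 40.8| = 26.8 mL/min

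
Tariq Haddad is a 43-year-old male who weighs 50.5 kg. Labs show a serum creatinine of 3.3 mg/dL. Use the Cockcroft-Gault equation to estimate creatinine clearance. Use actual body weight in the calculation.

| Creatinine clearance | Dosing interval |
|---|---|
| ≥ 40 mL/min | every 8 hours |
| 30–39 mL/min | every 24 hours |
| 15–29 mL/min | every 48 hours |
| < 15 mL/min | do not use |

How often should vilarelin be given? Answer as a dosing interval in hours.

every 48 hours

CrCl = (140 − 43) × 50.5 / (72 × 3.3) = 4898.5 / 237.60 ≈ 20.6 mL/min
CrCl ≈ 21 mL/min → bracket 15–29 mL/min → every 48 hours.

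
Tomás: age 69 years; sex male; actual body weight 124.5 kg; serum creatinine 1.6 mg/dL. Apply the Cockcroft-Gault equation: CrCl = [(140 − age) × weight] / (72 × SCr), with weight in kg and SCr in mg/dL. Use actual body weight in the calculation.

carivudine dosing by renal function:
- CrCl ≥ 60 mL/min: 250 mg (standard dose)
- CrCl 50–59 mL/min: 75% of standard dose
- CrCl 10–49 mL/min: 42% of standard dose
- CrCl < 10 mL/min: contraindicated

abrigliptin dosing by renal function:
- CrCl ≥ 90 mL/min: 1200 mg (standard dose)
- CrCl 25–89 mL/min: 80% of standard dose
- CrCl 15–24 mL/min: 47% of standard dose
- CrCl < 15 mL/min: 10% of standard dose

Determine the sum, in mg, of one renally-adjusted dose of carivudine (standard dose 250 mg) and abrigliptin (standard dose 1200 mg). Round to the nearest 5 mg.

CrCl = (140 − 69) × 124.5 / (72 × 1.6) = 8839.5 / 115.20 ≈ 76.7 mL/min
CrCl ≈ 77 mL/min.
carivudine: ≥ 60 mL/min → 100% of 250 mg = 250 mg.
abrigliptin: 25–89 mL/min → 80% of 1200 mg = 960 mg.
Total = 250 + 960 = 1210 mg.

1210 mg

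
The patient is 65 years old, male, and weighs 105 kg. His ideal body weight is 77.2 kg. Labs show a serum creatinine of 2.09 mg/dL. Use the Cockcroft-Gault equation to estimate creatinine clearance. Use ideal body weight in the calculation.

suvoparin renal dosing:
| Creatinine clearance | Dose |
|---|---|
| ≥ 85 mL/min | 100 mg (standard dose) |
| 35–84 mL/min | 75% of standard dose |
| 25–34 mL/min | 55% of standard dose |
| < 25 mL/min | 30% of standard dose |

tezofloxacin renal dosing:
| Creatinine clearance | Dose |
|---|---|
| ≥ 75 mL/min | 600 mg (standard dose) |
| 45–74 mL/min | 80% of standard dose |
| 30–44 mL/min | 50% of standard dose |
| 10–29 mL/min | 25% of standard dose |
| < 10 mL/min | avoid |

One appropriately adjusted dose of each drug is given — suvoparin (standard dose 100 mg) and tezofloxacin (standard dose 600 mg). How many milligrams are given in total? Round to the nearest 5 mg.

CrCl = (140 − 65) × 77.2 / (72 × 2.09) = 5790.0 / 150.48 ≈ 38.5 mL/min
CrCl ≈ 38 mL/min.
suvoparin: 35–84 mL/min → 75% of 100 mg = 75 mg.
tezofloxacin: 30–44 mL/min → 50% of 600 mg = 300 mg.
Total = 75 + 300 = 375 mg.

375 mg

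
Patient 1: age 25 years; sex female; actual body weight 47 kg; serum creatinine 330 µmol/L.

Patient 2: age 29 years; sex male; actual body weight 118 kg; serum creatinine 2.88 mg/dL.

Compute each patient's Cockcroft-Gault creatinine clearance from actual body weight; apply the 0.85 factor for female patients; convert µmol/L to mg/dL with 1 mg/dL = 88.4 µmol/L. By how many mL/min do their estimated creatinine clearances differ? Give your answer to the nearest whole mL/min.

Patient 1: SCr = 330 / 88.4 = 3.733 mg/dL
Patient 1: CrCl = (140 − 25) × 47 / (72 × 3.733) × 0.85 = 5405.0 / 268.78 × 0.85 ≈ 17.1 mL/min
Patient 2: CrCl = (140 − 29) × 118 / (72 × 2.88) = 13098.0 / 207.36 ≈ 63.2 mL/min
|17.1 − 63.2| = 46.1 mL/min

46 mL/min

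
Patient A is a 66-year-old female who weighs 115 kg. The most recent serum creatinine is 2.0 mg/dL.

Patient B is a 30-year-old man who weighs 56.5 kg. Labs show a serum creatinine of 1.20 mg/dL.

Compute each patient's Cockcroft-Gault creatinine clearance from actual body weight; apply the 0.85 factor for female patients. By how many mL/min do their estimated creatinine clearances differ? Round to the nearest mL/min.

Patient A: CrCl = (140 − 66) × 115 / (72 × 2) × 0.85 = 8510.0 / 144.00 × 0.85 ≈ 50.2 mL/min
Patient B: CrCl = (140 − 30) × 56.5 / (72 × 1.2) = 6215.0 / 86.40 ≈ 71.9 mL/min
|50.2 − 71.9| = 21.7 mL/min

22 mL/min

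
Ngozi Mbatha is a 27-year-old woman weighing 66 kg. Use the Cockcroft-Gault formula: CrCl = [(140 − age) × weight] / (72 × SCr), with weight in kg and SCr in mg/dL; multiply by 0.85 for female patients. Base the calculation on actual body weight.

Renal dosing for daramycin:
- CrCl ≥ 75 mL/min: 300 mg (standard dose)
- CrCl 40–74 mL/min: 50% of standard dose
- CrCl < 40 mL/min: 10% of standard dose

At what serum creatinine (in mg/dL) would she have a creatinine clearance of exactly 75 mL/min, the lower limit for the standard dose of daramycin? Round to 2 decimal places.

1.17 mg/dL

Standard dose requires CrCl ≥ 75 mL/min.
Set (140 − 27) × 66 × 0.85 / (72 × SCr) = 75
SCr = (140 − 27) × 66 × 0.85 / (72 × 75) = 1.174 mg/dL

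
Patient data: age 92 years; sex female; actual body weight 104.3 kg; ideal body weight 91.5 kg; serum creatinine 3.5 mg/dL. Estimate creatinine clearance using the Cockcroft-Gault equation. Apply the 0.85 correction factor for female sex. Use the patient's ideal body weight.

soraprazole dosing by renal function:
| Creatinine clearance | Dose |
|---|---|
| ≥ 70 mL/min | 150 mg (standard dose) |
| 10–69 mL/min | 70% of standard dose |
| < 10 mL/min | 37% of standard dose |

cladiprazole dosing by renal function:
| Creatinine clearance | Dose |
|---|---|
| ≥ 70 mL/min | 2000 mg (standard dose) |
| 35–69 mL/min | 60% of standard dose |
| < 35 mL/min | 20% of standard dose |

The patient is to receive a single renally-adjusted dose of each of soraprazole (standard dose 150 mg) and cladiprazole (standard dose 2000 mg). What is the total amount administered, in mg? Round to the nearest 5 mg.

CrCl = (140 − 92) × 91.5 / (72 × 3.5) × 0.85 = 4392.0 / 252.00 × 0.85 ≈ 14.8 mL/min
CrCl ≈ 15 mL/min.
soraprazole: 10–69 mL/min → 70% of 150 mg = 105 mg.
cladiprazole: < 35 mL/min → 20% of 2000 mg = 400 mg.
Total = 105 + 400 = 505 mg.

505 mg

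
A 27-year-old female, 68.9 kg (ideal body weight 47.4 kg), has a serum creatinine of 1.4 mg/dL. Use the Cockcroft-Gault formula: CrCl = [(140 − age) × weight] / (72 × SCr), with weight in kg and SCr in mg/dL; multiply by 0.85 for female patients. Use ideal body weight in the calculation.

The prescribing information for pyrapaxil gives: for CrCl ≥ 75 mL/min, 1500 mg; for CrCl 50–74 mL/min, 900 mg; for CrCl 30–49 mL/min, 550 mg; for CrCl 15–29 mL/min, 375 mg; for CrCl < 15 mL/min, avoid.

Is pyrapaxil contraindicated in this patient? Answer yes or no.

CrCl = (140 − 27) × 47.4 / (72 × 1.4) × 0.85 = 5356.2 / 100.80 × 0.85 ≈ 45.2 mL/min
CrCl ≈ 45 mL/min, which is ≥ 15 mL/min.

no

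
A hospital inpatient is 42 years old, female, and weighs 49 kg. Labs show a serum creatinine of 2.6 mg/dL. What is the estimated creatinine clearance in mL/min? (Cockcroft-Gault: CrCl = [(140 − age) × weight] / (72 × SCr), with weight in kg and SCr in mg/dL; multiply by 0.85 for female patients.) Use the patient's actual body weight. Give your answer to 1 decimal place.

CrCl = (140 − 42) × 49 / (72 × 2.6) × 0.85 = 4802.0 / 187.20 × 0.85 ≈ 21.8 mL/min

21.8 mL/min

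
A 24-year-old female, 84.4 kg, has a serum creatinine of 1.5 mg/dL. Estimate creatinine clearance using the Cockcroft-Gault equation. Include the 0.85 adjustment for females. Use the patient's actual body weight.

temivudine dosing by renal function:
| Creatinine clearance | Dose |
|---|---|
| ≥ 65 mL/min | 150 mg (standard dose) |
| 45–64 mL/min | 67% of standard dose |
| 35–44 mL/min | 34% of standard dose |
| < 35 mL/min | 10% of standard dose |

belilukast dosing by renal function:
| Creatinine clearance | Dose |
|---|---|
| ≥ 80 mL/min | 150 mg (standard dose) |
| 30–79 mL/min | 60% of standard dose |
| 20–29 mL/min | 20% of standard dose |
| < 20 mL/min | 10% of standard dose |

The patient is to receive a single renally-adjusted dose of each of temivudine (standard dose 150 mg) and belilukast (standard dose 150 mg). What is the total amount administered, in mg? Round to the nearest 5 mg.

CrCl = (140 − 24) × 84.4 / (72 × 1.5) × 0.85 = 9790.4 / 108.00 × 0.85 ≈ 77.1 mL/min
CrCl ≈ 77 mL/min.
temivudine: ≥ 65 mL/min → 100% of 150 mg = 150 mg.
belilukast: 30–79 mL/min → 60% of 150 mg = 90 mg.
Total = 150 + 90 = 240 mg.

240 mg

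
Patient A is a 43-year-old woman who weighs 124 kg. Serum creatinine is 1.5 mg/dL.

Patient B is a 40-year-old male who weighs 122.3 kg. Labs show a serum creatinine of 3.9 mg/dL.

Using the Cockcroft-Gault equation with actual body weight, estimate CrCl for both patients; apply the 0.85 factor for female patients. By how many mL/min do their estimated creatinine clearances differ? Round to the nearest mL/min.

51 mL/min

Patient A: CrCl = (140 − 43) × 124 / (72 × 1.5) × 0.85 = 12028.0 / 108.00 × 0.85 ≈ 94.7 mL/min
Patient B: CrCl = (140 − 40) × 122.3 / (72 × 3.9) = 12230.0 / 280.80 ≈ 43.6 mL/min
|94.7 − 43.6| = 51.1 mL/min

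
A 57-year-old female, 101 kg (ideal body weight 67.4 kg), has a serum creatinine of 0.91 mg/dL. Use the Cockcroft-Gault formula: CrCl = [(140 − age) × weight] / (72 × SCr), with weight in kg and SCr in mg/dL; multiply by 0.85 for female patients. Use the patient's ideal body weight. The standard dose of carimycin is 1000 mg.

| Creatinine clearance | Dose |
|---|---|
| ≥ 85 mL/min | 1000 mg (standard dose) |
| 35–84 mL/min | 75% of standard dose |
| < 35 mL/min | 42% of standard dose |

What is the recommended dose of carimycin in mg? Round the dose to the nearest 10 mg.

750 mg

CrCl = (140 − 57) × 67.4 / (72 × 0.91) × 0.85 = 5594.2 / 65.52 × 0.85 ≈ 72.6 mL/min
CrCl ≈ 73 mL/min → bracket 35–84 mL/min.
75% of 1000 mg = 750 mg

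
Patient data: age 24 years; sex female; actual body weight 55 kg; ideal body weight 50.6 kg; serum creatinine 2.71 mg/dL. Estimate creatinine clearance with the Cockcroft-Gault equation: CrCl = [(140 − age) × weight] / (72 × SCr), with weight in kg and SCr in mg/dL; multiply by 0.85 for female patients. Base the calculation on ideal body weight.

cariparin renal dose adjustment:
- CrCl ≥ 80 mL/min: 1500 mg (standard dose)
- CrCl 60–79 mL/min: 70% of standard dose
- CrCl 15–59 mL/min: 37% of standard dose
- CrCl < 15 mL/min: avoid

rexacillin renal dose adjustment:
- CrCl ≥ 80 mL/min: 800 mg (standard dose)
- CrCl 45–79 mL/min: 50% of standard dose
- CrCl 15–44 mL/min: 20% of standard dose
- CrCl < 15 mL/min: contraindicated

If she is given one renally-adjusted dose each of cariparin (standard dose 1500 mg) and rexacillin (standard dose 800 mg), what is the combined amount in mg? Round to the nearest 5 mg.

CrCl = (140 − 24) × 50.6 / (72 × 2.71) × 0.85 = 5869.6 / 195.12 × 0.85 ≈ 25.6 mL/min
CrCl ≈ 26 mL/min.
cariparin: 15–59 mL/min → 37% of 1500 mg = 555 mg.
rexacillin: 15–44 mL/min → 20% of 800 mg = 160 mg.
Total = 555 + 160 = 715 mg.

715 mg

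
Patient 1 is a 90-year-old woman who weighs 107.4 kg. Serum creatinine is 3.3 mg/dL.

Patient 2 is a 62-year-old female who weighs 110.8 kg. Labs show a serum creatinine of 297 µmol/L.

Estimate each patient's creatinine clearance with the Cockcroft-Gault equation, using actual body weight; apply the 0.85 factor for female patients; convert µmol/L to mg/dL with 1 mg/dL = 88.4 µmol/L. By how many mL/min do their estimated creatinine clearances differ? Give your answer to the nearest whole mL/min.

11 mL/min

Patient 1: CrCl = (140 − 90) × 107.4 / (72 × 3.3) × 0.85 = 5370.0 / 237.60 × 0.85 ≈ 19.2 mL/min
Patient 2: SCr = 297 / 88.4 = 3.36 mg/dL
Patient 2: CrCl = (140 − 62) × 110.8 / (72 × 3.36) × 0.85 = 8642.4 / 241.92 × 0.85 ≈ 30.4 mL/min
|19.2 − 30.4| = 11.2 mL/min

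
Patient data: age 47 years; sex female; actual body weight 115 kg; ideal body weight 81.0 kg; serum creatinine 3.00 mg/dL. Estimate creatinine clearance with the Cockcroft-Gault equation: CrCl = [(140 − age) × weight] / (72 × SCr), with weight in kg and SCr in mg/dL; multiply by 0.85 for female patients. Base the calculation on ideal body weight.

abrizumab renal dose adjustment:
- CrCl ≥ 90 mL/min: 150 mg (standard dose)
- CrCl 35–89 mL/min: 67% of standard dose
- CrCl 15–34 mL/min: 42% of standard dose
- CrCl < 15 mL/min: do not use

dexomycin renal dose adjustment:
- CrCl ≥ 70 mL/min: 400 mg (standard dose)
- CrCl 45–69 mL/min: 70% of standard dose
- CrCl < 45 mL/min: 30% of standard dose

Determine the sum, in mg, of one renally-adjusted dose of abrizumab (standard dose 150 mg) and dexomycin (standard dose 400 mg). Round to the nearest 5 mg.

CrCl = (140 − 47) × 81 / (72 × 3) × 0.85 = 7533.0 / 216.00 × 0.85 ≈ 29.6 mL/min
CrCl ≈ 30 mL/min.
abrizumab: 15–34 mL/min → 42% of 150 mg = 63 mg.
dexomycin: < 45 mL/min → 30% of 400 mg = 120 mg.
Total = 63 + 120 = 183 mg.

185 mg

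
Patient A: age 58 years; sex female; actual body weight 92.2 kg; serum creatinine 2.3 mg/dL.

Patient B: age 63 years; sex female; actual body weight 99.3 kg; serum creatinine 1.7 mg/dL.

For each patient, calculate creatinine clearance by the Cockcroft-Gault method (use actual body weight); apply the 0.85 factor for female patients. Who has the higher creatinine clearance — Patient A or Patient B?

Patient B

Patient A: CrCl = (140 − 58) × 92.2 / (72 × 2.3) × 0.85 = 7560.4 / 165.60 × 0.85 ≈ 38.8 mL/min
Patient B: CrCl = (140 − 63) × 99.3 / (72 × 1.7) × 0.85 = 7646.1 / 122.40 × 0.85 ≈ 53.1 mL/min
38.8 vs 53.1 mL/min → Patient B is higher.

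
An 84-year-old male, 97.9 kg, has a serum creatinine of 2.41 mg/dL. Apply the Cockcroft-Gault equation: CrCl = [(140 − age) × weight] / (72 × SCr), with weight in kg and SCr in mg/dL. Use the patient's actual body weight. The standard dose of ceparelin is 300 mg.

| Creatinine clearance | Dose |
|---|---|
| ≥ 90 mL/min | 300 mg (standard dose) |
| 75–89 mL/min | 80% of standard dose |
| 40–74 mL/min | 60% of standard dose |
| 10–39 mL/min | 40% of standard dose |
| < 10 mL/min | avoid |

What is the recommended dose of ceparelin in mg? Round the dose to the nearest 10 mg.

CrCl = (140 − 84) × 97.9 / (72 × 2.41) = 5482.4 / 173.52 ≈ 31.6 mL/min
CrCl ≈ 32 mL/min → bracket 10–39 mL/min.
40% of 300 mg = 120 mg

120 mg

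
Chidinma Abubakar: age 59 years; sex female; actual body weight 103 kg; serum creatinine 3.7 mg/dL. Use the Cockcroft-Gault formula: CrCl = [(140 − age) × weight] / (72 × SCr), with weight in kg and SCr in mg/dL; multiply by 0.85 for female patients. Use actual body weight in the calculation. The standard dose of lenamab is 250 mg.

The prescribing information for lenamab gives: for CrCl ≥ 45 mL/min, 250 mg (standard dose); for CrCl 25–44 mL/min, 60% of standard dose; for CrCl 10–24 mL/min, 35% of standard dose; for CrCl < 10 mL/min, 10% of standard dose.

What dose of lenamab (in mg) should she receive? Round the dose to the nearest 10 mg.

150 mg

CrCl = (140 − 59) × 103 / (72 × 3.7) × 0.85 = 8343.0 / 266.40 × 0.85 ≈ 26.6 mL/min
CrCl ≈ 27 mL/min → bracket 25–44 mL/min.
60% of 250 mg = 150 mg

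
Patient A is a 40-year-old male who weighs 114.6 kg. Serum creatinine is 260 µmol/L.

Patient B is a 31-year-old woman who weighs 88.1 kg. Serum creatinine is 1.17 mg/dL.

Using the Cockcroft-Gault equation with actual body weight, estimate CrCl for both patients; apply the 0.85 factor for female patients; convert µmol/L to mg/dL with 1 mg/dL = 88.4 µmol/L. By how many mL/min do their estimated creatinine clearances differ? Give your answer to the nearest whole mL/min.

43 mL/min

Patient A: SCr = 260 / 88.4 = 2.941 mg/dL
Patient A: CrCl = (140 − 40) × 114.6 / (72 × 2.941) = 11460.0 / 211.75 ≈ 54.1 mL/min
Patient B: CrCl = (140 − 31) × 88.1 / (72 × 1.17) × 0.85 = 9602.9 / 84.24 × 0.85 ≈ 96.9 mL/min
|54.1 − 96.9| = 42.8 mL/min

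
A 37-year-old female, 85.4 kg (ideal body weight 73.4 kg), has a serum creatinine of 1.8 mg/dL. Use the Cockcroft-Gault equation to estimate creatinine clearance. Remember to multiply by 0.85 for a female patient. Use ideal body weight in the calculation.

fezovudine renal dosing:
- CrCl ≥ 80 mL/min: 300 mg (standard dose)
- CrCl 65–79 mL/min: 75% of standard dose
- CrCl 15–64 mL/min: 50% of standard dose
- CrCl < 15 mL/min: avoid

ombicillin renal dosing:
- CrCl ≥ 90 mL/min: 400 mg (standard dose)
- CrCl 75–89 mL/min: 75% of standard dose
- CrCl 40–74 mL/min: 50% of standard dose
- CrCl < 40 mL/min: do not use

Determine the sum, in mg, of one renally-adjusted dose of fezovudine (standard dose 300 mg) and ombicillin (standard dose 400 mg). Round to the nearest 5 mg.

350 mg

CrCl = (140 − 37) × 73.4 / (72 × 1.8) × 0.85 = 7560.2 / 129.60 × 0.85 ≈ 49.6 mL/min
CrCl ≈ 50 mL/min.
fezovudine: 15–64 mL/min → 50% of 300 mg = 150 mg.
ombicillin: 40–74 mL/min → 50% of 400 mg = 200 mg.
Total = 150 + 200 = 350 mg.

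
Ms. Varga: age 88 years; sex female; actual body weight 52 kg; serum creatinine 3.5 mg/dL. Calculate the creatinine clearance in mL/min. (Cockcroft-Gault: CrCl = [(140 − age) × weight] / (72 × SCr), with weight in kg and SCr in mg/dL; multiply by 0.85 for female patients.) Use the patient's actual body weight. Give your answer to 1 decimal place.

CrCl = (140 − 88) × 52 / (72 × 3.5) × 0.85 = 2704.0 / 252.00 × 0.85 ≈ 9.1 mL/min

9.1 mL/min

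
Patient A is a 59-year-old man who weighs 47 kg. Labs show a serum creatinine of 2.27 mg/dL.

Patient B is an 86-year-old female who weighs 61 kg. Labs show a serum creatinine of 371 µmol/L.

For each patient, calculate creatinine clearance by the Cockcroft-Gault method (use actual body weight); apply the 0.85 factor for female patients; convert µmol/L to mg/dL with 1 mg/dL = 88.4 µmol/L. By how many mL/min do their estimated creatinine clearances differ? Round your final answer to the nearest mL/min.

14 mL/min

Patient A: CrCl = (140 − 59) × 47 / (72 × 2.27) = 3807.0 / 163.44 ≈ 23.3 mL/min
Patient B: SCr = 371 / 88.4 = 4.197 mg/dL
Patient B: CrCl = (140 − 86) × 61 / (72 × 4.197) × 0.85 = 3294.0 / 302.18 × 0.85 ≈ 9.3 mL/min
|23.3 − 9.3| = 14.0 mL/min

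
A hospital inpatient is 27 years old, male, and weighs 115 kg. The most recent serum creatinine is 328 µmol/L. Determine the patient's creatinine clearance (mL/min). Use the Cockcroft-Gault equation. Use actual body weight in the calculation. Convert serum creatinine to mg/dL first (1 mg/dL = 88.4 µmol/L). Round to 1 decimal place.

SCr = 328 / 88.4 = 3.71 mg/dL
CrCl = (140 − 27) × 115 / (72 × 3.71) = 12995.0 / 267.12 ≈ 48.6 mL/min

48.6 mL/min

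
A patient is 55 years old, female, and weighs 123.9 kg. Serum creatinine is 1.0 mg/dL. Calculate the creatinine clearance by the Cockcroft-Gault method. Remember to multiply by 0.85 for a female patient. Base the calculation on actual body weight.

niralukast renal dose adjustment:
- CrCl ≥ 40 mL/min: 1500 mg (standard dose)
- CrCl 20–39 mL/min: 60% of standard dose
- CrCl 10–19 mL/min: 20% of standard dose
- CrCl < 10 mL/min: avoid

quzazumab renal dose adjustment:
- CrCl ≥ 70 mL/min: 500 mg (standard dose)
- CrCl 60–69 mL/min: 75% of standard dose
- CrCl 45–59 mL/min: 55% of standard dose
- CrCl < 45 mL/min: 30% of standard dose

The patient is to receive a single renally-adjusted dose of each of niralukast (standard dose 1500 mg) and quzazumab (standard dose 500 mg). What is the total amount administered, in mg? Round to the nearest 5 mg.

2000 mg

CrCl = (140 − 55) × 123.9 / (72 × 1) × 0.85 = 10531.5 / 72.00 × 0.85 ≈ 124.3 mL/min
CrCl ≈ 124 mL/min.
niralukast: ≥ 40 mL/min → 100% of 1500 mg = 1500 mg.
quzazumab: ≥ 70 mL/min → 100% of 500 mg = 500 mg.
Total = 1500 + 500 = 2000 mg.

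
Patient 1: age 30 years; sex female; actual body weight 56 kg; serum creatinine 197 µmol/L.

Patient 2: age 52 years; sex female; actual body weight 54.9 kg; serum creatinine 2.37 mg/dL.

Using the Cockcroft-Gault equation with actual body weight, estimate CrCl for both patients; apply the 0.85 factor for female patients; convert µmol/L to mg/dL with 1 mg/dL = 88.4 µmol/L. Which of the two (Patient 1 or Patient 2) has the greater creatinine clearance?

Patient 1

Patient 1: SCr = 197 / 88.4 = 2.229 mg/dL
Patient 1: CrCl = (140 − 30) × 56 / (72 × 2.229) × 0.85 = 6160.0 / 160.49 × 0.85 ≈ 32.6 mL/min
Patient 2: CrCl = (140 − 52) × 54.9 / (72 × 2.37) × 0.85 = 4831.2 / 170.64 × 0.85 ≈ 24.1 mL/min
32.6 vs 24.1 mL/min → Patient 1 is higher.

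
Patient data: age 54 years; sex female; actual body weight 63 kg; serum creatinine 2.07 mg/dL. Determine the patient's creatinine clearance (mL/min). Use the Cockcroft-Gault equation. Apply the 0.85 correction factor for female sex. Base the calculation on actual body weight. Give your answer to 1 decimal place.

30.9 mL/min

CrCl = (140 − 54) × 63 / (72 × 2.07) × 0.85 = 5418.0 / 149.04 × 0.85 ≈ 30.9 mL/min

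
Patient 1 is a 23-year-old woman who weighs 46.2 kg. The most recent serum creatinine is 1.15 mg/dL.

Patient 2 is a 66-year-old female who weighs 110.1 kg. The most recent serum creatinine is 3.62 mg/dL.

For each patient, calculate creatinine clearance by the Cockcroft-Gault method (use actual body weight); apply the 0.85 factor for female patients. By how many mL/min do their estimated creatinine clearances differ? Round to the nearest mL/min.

Patient 1: CrCl = (140 − 23) × 46.2 / (72 × 1.15) × 0.85 = 5405.4 / 82.80 × 0.85 ≈ 55.5 mL/min
Patient 2: CrCl = (140 − 66) × 110.1 / (72 × 3.62) × 0.85 = 8147.4 / 260.64 × 0.85 ≈ 26.6 mL/min
|55.5 − 26.6| = 28.9 mL/min

29 mL/min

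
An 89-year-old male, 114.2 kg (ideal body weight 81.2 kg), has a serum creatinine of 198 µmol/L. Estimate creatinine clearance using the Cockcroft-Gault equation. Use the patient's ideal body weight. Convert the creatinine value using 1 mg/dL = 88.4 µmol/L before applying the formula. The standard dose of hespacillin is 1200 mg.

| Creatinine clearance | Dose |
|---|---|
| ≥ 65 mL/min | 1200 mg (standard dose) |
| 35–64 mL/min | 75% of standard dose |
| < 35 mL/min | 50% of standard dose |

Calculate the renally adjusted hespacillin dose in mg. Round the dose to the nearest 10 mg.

600 mg

SCr = 198 / 88.4 = 2.24 mg/dL
CrCl = (140 − 89) × 81.2 / (72 × 2.24) = 4141.2 / 161.28 ≈ 25.7 mL/min
CrCl ≈ 26 mL/min → bracket < 35 mL/min.
50% of 1200 mg = 600 mg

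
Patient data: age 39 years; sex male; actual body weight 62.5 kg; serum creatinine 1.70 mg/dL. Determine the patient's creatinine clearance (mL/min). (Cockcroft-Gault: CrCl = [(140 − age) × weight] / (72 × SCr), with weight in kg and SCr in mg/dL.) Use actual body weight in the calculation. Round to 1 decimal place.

CrCl = (140 − 39) × 62.5 / (72 × 1.7) = 6312.5 / 122.40 ≈ 51.6 mL/min

51.6 mL/min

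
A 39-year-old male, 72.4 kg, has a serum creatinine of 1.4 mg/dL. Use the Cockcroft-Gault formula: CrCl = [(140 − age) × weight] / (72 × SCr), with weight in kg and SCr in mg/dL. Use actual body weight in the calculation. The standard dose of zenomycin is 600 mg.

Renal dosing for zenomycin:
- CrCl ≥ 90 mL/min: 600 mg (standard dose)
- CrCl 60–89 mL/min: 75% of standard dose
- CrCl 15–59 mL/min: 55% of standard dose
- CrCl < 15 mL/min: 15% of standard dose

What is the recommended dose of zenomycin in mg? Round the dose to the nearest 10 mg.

CrCl = (140 − 39) × 72.4 / (72 × 1.4) = 7312.4 / 100.80 ≈ 72.5 mL/min
CrCl ≈ 73 mL/min → bracket 60–89 mL/min.
75% of 600 mg = 450 mg

450 mg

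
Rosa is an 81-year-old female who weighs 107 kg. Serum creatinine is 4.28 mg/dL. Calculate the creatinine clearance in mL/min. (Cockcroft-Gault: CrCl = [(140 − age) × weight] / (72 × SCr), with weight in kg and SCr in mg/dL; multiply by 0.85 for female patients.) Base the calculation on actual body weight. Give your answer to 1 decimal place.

17.4 mL/min

CrCl = (140 − 81) × 107 / (72 × 4.28) × 0.85 = 6313.0 / 308.16 × 0.85 ≈ 17.4 mL/min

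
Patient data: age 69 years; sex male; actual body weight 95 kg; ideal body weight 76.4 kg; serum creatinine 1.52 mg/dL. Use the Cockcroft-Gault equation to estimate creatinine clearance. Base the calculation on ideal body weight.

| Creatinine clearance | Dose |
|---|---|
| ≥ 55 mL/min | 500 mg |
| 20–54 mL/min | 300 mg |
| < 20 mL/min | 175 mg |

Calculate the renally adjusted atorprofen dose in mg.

300 mg

CrCl = (140 − 69) × 76.4 / (72 × 1.52) = 5424.4 / 109.44 ≈ 49.6 mL/min
CrCl ≈ 50 mL/min → bracket 20–54 mL/min.
Dose for this bracket: 300 mg.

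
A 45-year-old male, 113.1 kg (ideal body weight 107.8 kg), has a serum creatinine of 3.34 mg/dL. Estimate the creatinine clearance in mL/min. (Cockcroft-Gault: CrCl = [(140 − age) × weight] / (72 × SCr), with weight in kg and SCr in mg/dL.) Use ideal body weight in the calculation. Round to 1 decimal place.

CrCl = (140 − 45) × 107.8 / (72 × 3.34) = 10241.0 / 240.48 ≈ 42.6 mL/min

42.6 mL/min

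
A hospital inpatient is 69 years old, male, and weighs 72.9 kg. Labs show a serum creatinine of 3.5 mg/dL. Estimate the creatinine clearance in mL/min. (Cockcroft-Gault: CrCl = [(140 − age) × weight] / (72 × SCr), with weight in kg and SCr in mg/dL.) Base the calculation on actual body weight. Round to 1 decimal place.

20.5 mL/min

CrCl = (140 − 69) × 72.9 / (72 × 3.5) = 5175.9 / 252.00 ≈ 20.5 mL/min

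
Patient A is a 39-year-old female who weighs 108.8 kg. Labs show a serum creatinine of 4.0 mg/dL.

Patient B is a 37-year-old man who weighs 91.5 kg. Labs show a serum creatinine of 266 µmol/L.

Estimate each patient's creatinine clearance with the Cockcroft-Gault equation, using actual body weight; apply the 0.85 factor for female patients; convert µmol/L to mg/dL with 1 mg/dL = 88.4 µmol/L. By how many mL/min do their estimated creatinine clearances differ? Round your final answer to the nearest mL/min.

11 mL/min

Patient A: CrCl = (140 − 39) × 108.8 / (72 × 4) × 0.85 = 10988.8 / 288.00 × 0.85 ≈ 32.4 mL/min
Patient B: SCr = 266 / 88.4 = 3.009 mg/dL
Patient B: CrCl = (140 − 37) × 91.5 / (72 × 3.009) = 9424.5 / 216.65 ≈ 43.5 mL/min
|32.4 − 43.5| = 11.1 mL/min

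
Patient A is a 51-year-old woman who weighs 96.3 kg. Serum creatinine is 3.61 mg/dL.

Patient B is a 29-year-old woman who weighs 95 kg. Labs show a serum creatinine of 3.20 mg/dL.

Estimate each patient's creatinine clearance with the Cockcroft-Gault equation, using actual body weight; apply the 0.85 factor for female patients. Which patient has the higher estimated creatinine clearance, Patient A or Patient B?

Patient A: CrCl = (140 − 51) × 96.3 / (72 × 3.61) × 0.85 = 8570.7 / 259.92 × 0.85 ≈ 28.0 mL/min
Patient B: CrCl = (140 − 29) × 95 / (72 × 3.2) × 0.85 = 10545.0 / 230.40 × 0.85 ≈ 38.9 mL/min
28.0 vs 38.9 mL/min → Patient B is higher.

Patient B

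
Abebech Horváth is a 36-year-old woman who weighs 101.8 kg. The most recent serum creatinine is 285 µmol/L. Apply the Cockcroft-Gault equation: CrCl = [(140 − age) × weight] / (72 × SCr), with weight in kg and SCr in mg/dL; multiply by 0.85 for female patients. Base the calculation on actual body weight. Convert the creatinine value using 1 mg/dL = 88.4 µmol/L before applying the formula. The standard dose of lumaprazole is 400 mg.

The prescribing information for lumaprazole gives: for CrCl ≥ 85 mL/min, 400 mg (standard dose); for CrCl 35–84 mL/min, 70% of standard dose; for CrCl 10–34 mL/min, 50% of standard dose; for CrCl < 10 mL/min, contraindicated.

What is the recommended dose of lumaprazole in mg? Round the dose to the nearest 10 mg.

SCr = 285 / 88.4 = 3.224 mg/dL
CrCl = (140 − 36) × 101.8 / (72 × 3.224) × 0.85 = 10587.2 / 232.13 × 0.85 ≈ 38.8 mL/min
CrCl ≈ 39 mL/min → bracket 35–84 mL/min.
70% of 400 mg = 280 mg

280 mg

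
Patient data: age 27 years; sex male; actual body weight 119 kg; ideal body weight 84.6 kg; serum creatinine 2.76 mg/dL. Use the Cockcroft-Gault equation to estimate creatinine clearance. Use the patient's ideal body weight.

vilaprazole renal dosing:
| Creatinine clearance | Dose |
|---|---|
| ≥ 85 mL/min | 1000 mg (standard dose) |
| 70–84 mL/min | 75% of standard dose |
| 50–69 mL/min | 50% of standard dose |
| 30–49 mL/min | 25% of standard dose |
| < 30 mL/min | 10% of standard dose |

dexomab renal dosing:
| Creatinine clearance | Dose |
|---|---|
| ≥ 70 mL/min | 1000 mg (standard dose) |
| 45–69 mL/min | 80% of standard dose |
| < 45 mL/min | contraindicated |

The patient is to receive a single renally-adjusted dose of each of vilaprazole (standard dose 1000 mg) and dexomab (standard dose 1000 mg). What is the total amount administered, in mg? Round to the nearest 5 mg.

1050 mg

CrCl = (140 − 27) × 84.6 / (72 × 2.76) = 9559.8 / 198.72 ≈ 48.1 mL/min
CrCl ≈ 48 mL/min.
vilaprazole: 30–49 mL/min → 25% of 1000 mg = 250 mg.
dexomab: 45–69 mL/min → 80% of 1000 mg = 800 mg.
Total = 250 + 800 = 1050 mg.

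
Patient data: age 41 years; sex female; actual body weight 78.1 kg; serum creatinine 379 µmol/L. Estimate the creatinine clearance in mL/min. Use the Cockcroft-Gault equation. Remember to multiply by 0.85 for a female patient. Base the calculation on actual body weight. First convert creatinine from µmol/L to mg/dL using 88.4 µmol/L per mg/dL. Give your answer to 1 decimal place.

21.3 mL/min

SCr = 379 / 88.4 = 4.287 mg/dL
CrCl = (140 − 41) × 78.1 / (72 × 4.287) × 0.85 = 7731.9 / 308.66 × 0.85 ≈ 21.3 mL/min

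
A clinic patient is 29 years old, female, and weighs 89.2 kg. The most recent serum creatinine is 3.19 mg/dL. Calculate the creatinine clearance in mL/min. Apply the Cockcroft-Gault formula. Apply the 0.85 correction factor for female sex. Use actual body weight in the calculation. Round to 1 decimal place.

CrCl = (140 − 29) × 89.2 / (72 × 3.19) × 0.85 = 9901.2 / 229.68 × 0.85 ≈ 36.6 mL/min

36.6 mL/min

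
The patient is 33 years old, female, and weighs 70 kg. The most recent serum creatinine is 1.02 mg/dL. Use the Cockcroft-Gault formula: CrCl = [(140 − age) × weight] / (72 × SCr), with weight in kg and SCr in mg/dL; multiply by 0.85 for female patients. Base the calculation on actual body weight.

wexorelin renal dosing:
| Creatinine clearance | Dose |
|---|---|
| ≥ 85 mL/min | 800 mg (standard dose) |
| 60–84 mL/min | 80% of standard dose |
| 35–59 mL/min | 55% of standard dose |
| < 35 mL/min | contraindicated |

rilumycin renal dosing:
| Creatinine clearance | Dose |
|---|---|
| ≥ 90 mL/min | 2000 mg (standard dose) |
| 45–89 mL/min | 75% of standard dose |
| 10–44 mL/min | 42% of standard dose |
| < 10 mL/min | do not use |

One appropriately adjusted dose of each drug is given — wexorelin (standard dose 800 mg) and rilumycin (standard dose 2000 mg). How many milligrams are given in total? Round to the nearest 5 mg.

2300 mg

CrCl = (140 − 33) × 70 / (72 × 1.02) × 0.85 = 7490.0 / 73.44 × 0.85 ≈ 86.7 mL/min
CrCl ≈ 87 mL/min.
wexorelin: ≥ 85 mL/min → 100% of 800 mg = 800 mg.
rilumycin: 45–89 mL/min → 75% of 2000 mg = 1500 mg.
Total = 800 + 1500 = 2300 mg.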